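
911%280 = 71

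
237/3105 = 79/1035 = 0.08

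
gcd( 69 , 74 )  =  1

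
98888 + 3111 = 101999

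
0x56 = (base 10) 86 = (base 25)3B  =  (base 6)222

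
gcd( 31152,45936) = 528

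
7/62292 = 7/62292 = 0.00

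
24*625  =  15000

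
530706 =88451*6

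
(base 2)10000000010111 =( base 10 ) 8215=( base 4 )2000113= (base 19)13E7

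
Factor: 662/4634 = 7^ ( - 1) = 1/7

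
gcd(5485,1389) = 1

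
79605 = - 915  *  ( -87) 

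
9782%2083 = 1450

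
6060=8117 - 2057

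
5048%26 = 4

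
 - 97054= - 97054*1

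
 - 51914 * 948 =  - 49214472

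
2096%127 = 64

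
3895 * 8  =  31160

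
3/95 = 3/95   =  0.03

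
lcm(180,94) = 8460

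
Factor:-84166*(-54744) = 2^4 * 3^1*2281^1*42083^1 = 4607583504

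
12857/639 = 20+77/639 = 20.12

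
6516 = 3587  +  2929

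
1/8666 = 1/8666 = 0.00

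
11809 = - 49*( - 241)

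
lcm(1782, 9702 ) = 87318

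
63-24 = 39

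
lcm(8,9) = 72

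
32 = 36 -4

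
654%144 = 78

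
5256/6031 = 5256/6031 = 0.87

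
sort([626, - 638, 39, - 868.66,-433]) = [ -868.66, - 638, - 433, 39,626]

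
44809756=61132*733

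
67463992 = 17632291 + 49831701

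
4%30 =4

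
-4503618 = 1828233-6331851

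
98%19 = 3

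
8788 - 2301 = 6487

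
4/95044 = 1/23761 = 0.00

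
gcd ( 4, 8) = 4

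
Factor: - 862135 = - 5^1 * 172427^1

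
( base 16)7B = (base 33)3O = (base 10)123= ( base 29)47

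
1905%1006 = 899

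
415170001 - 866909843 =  - 451739842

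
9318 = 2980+6338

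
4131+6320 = 10451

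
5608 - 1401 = 4207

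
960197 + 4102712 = 5062909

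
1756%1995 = 1756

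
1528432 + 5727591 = 7256023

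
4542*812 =3688104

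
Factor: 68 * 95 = 2^2*5^1 * 17^1*19^1 = 6460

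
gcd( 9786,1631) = 1631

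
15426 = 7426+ 8000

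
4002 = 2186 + 1816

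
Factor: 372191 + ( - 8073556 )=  - 7701365 = - 5^1*7^1 *19^1*37^1*313^1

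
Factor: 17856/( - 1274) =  - 8928/637=-  2^5*3^2 * 7^ ( - 2) * 13^(  -  1)*31^1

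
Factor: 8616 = 2^3*3^1*359^1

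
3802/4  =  1901/2= 950.50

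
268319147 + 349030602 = 617349749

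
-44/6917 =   -  44/6917 = - 0.01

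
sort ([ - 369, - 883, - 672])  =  [ - 883,-672, - 369 ] 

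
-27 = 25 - 52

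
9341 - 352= 8989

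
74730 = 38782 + 35948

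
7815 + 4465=12280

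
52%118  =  52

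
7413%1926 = 1635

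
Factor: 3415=5^1*683^1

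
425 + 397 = 822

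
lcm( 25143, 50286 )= 50286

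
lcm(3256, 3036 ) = 224664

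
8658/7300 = 4329/3650 = 1.19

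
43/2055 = 43/2055 = 0.02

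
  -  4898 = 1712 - 6610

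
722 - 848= - 126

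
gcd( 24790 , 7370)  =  670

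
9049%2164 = 393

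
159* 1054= 167586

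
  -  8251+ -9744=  - 17995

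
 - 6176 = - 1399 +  - 4777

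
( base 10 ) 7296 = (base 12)4280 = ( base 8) 16200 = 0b1110010000000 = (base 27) A06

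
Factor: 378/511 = 2^1*3^3*73^(-1) = 54/73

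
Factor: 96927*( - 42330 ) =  - 4102919910 = -2^1*3^2*5^1*17^1*83^1*32309^1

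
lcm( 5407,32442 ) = 32442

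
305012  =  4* 76253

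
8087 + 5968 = 14055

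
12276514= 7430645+4845869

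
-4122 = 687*( - 6)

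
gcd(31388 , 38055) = 59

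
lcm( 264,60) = 1320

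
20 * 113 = 2260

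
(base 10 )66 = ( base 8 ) 102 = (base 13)51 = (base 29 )28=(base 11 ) 60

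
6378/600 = 10 + 63/100 = 10.63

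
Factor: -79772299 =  -379^1*210481^1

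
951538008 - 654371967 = 297166041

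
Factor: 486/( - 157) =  - 2^1*3^5 * 157^ ( - 1) 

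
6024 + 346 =6370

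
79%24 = 7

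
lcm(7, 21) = 21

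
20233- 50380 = - 30147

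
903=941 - 38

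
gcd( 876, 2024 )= 4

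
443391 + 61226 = 504617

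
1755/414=4+11/46 = 4.24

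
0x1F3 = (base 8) 763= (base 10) 499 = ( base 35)E9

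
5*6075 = 30375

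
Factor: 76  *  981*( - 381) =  - 2^2 * 3^3*19^1*109^1*127^1 =- 28405836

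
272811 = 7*38973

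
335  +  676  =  1011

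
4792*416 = 1993472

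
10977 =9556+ 1421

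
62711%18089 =8444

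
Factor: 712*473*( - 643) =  - 216546968 = - 2^3 * 11^1*43^1*89^1  *643^1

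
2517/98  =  25 + 67/98 = 25.68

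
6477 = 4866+1611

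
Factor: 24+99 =3^1*41^1 = 123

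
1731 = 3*577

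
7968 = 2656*3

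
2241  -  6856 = -4615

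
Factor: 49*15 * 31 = 3^1*5^1*7^2 * 31^1 = 22785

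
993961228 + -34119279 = 959841949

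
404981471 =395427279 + 9554192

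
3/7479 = 1/2493 = 0.00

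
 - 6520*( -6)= 39120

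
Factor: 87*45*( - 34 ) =-133110=-2^1*3^3* 5^1*17^1 *29^1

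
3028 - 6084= -3056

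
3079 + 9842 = 12921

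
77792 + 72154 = 149946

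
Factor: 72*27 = 2^3*3^5  =  1944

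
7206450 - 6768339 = 438111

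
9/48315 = 3/16105  =  0.00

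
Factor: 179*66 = 2^1*3^1*11^1 * 179^1 = 11814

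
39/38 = 39/38 = 1.03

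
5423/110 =49+ 3/10 = 49.30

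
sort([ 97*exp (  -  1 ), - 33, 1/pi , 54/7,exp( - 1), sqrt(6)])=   [  -  33,1/pi,exp( - 1 ), sqrt(6 ),54/7,97 * exp( - 1 )]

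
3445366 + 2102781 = 5548147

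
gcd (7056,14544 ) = 144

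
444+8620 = 9064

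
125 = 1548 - 1423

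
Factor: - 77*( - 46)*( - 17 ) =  - 2^1*7^1*11^1*17^1 * 23^1 = - 60214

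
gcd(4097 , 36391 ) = 241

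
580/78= 290/39=7.44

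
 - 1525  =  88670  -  90195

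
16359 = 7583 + 8776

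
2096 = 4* 524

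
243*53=12879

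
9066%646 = 22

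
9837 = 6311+3526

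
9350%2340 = 2330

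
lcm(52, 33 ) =1716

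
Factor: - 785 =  - 5^1*157^1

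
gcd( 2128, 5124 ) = 28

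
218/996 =109/498 = 0.22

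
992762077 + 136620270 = 1129382347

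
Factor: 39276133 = 13^1*3021241^1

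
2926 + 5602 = 8528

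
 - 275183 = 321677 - 596860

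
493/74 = 493/74  =  6.66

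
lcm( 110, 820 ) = 9020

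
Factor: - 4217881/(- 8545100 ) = 2^( - 2)*5^( - 2)*85451^(-1)*4217881^1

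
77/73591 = 11/10513=0.00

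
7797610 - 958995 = 6838615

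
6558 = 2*3279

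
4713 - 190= 4523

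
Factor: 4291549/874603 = 19^1*31^( - 1) * 89^( - 1 )*317^( - 1)  *  225871^1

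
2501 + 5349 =7850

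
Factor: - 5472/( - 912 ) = 2^1*3^1 = 6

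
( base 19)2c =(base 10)50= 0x32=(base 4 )302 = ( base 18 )2e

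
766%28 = 10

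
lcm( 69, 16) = 1104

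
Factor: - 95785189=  - 61^1*151^1*10399^1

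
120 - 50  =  70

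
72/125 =72/125=0.58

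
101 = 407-306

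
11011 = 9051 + 1960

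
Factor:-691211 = -149^1*4639^1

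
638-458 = 180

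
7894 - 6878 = 1016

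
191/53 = 191/53 = 3.60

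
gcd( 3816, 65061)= 9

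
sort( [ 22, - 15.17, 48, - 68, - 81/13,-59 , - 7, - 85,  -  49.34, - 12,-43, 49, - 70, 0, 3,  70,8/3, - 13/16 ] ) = [ - 85 , - 70, - 68, - 59, - 49.34,-43 , - 15.17 , - 12, - 7, - 81/13, - 13/16,0, 8/3,3,22,48,49, 70] 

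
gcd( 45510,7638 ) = 6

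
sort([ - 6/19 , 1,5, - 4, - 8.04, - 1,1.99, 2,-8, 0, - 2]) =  [ - 8.04, - 8 ,- 4,-2,-1, - 6/19,0,1,  1.99  ,  2,5]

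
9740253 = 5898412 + 3841841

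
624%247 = 130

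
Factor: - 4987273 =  - 17^2*17257^1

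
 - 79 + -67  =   - 146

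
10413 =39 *267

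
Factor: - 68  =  -2^2*17^1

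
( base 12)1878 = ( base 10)2972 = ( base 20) 78C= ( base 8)5634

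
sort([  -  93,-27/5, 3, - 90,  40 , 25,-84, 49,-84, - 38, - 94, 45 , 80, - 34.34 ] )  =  [ - 94, - 93, - 90, - 84, - 84, - 38, - 34.34,-27/5,3 , 25,40, 45,49, 80]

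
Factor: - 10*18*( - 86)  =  15480 = 2^3 * 3^2*5^1*43^1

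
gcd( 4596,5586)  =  6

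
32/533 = 32/533=   0.06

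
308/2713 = 308/2713 = 0.11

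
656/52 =164/13 = 12.62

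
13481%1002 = 455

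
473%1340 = 473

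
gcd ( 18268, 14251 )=1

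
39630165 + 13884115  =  53514280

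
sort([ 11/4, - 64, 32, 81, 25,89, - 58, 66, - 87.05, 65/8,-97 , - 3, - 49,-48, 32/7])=[ -97,-87.05, - 64, - 58, - 49, - 48 , - 3,11/4, 32/7, 65/8, 25,32, 66,  81, 89 ] 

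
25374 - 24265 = 1109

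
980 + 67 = 1047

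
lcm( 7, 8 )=56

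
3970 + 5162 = 9132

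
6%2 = 0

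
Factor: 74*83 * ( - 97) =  - 595774 = -2^1*37^1*83^1*97^1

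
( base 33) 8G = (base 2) 100011000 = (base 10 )280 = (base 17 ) G8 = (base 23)C4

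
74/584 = 37/292 = 0.13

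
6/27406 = 3/13703 = 0.00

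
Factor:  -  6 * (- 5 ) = 30 = 2^1*3^1 * 5^1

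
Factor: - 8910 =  - 2^1*3^4*5^1*11^1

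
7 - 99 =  -92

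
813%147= 78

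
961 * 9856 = 9471616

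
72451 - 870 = 71581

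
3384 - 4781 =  -1397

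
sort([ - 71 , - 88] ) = [ - 88, - 71]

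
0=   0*959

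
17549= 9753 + 7796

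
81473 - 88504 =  -7031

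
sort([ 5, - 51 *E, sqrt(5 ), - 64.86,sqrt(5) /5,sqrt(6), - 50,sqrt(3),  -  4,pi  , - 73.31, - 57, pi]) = [- 51*E,-73.31, -64.86, - 57, - 50 ,-4,sqrt(5 ) /5,sqrt( 3),sqrt(5 ),sqrt(6 ),  pi,pi,  5 ]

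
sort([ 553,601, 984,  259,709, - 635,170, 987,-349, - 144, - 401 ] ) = [-635, - 401, - 349,-144, 170,259, 553, 601, 709,984, 987]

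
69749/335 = 208 +69/335 = 208.21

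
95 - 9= 86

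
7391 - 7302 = 89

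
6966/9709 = 6966/9709 = 0.72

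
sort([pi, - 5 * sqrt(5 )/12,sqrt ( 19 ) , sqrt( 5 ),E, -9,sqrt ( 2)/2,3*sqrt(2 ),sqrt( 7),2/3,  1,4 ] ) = [  -  9 , - 5 * sqrt( 5)/12,2/3,sqrt ( 2 )/2, 1 , sqrt(5), sqrt( 7 ),E,pi,4,3*sqrt( 2 ),sqrt( 19 )] 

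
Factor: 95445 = 3^3 * 5^1*7^1 * 101^1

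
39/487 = 39/487 = 0.08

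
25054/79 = 25054/79 = 317.14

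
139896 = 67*2088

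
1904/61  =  1904/61 = 31.21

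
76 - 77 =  - 1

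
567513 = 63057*9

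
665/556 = 665/556= 1.20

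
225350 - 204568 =20782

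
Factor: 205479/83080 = 2^ ( - 3)*3^2*5^(- 1)*17^2*31^( - 1)*67^( - 1)*79^1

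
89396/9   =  9932 + 8/9 = 9932.89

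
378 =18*21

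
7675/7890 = 1535/1578 = 0.97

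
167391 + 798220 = 965611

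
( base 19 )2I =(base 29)1R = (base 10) 56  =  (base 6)132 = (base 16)38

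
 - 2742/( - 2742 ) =1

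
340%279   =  61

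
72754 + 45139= 117893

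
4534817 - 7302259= - 2767442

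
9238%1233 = 607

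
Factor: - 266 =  - 2^1*7^1*19^1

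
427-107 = 320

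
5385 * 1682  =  9057570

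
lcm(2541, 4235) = 12705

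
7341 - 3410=3931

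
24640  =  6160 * 4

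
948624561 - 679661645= 268962916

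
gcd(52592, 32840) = 8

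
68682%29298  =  10086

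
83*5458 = 453014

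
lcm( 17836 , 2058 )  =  53508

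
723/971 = 723/971= 0.74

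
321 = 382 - 61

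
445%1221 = 445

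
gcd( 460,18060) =20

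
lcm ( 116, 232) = 232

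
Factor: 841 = 29^2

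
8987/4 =2246 + 3/4  =  2246.75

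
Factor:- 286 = -2^1  *11^1*13^1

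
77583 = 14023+63560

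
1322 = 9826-8504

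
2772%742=546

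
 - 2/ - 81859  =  2/81859 = 0.00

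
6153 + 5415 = 11568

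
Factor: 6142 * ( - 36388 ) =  - 223495096  =  - 2^3 * 11^1*37^1 *83^1*827^1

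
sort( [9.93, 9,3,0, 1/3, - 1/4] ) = [ - 1/4, 0, 1/3,3,9,9.93]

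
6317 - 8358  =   - 2041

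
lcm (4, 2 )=4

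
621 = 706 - 85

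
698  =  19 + 679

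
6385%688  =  193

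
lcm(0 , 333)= 0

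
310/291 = 1 + 19/291 = 1.07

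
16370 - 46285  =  -29915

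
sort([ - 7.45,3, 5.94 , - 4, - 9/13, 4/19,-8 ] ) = [  -  8, - 7.45 , - 4 , - 9/13, 4/19,3,5.94 ] 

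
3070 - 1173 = 1897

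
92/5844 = 23/1461 = 0.02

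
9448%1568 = 40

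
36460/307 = 36460/307  =  118.76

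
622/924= 311/462 = 0.67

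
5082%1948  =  1186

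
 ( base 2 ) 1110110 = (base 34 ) 3G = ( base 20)5I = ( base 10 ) 118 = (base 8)166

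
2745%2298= 447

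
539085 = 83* 6495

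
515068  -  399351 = 115717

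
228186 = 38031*6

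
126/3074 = 63/1537 = 0.04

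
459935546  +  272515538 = 732451084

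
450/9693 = 50/1077 = 0.05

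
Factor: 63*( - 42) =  - 2646=- 2^1*3^3 * 7^2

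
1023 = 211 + 812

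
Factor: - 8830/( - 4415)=2^1 = 2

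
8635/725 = 1727/145=11.91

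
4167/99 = 463/11 = 42.09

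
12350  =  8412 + 3938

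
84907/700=84907/700 = 121.30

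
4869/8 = 608 + 5/8 =608.62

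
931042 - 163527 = 767515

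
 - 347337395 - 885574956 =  - 1232912351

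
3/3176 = 3/3176 = 0.00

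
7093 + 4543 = 11636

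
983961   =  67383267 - 66399306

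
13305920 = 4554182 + 8751738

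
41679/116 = 359 + 35/116 = 359.30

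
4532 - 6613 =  - 2081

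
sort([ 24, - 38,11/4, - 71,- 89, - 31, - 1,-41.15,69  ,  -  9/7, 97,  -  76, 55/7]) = [ - 89, - 76,  -  71, - 41.15, - 38, - 31 , - 9/7, - 1, 11/4, 55/7,24,69 , 97 ] 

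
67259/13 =67259/13 = 5173.77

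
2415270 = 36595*66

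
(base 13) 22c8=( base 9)6640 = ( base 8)11440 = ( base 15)16B6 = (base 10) 4896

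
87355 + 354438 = 441793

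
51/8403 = 17/2801=0.01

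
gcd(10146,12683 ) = 1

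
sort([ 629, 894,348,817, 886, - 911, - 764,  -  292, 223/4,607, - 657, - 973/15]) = [ - 911, - 764,-657, - 292,-973/15, 223/4,348,607, 629, 817,886, 894]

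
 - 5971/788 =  -5971/788 = - 7.58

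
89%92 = 89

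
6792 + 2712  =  9504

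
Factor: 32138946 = 2^1 * 3^2*7^1*255071^1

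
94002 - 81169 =12833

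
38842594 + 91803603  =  130646197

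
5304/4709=312/277=1.13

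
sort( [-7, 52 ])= [ - 7, 52 ]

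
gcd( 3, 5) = 1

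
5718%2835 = 48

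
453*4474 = 2026722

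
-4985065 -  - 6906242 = 1921177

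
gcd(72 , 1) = 1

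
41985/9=4665 = 4665.00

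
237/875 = 237/875 = 0.27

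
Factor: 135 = 3^3*5^1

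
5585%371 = 20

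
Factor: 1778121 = 3^2*197569^1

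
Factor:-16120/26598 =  - 2^2*3^(-1 ) * 5^1*11^( - 1)   =  - 20/33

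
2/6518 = 1/3259 = 0.00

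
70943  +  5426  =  76369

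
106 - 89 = 17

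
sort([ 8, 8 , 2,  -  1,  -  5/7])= [ - 1,-5/7,  2, 8 , 8] 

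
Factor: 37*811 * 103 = 37^1*103^1*811^1 = 3090721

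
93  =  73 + 20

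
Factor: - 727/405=  -  3^(-4)*5^( -1) * 727^1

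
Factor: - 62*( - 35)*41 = 88970=   2^1 * 5^1*7^1 * 31^1*41^1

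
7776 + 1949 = 9725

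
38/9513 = 38/9513  =  0.00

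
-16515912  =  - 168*98309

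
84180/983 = 85 + 625/983=85.64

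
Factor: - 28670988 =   -  2^2*3^1*2389249^1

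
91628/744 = 123 + 29/186 = 123.16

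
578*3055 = 1765790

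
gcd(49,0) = 49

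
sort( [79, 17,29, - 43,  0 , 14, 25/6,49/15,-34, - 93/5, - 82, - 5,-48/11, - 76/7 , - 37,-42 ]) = [-82, - 43,  -  42, - 37, - 34, - 93/5,-76/7,-5,-48/11, 0,49/15,25/6, 14, 17, 29, 79] 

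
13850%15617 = 13850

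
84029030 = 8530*9851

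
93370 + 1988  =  95358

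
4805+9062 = 13867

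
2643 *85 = 224655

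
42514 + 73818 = 116332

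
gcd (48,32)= 16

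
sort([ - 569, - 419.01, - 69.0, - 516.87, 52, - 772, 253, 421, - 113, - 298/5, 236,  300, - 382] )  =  [-772,-569,- 516.87, - 419.01, - 382, - 113, - 69.0, - 298/5, 52 , 236  ,  253, 300, 421]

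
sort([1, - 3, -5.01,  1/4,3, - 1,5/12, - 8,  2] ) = [ - 8, - 5.01,-3,-1, 1/4,5/12,1 , 2, 3]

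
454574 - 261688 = 192886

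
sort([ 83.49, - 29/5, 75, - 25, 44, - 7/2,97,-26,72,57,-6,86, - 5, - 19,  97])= [ - 26, - 25,-19, - 6 , - 29/5,- 5, - 7/2,44,57,72, 75,83.49, 86 , 97  ,  97] 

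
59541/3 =19847 = 19847.00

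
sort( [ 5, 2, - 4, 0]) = [ - 4, 0, 2, 5 ]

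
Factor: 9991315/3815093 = 5^1* 23^1*283^1 * 307^1* 359^( - 1) * 10627^( - 1 )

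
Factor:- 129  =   - 3^1 * 43^1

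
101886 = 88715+13171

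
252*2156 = 543312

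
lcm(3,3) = 3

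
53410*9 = 480690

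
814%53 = 19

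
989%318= 35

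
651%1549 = 651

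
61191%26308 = 8575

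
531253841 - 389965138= 141288703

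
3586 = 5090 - 1504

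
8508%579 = 402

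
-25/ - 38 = 25/38   =  0.66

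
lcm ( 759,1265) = 3795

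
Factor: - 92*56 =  - 2^5*7^1*23^1 = - 5152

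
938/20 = 469/10 = 46.90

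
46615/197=236 + 123/197= 236.62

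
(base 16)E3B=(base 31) 3OG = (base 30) 41D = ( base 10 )3643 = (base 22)7BD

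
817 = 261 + 556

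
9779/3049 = 3 + 632/3049 =3.21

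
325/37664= 325/37664 = 0.01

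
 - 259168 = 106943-366111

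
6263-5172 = 1091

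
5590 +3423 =9013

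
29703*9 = 267327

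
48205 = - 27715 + 75920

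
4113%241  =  16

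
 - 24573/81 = -8191/27 = - 303.37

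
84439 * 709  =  59867251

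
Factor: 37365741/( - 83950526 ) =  - 2^( - 1 )*3^2*7^1*11^ ( - 2 ) * 317^1 * 1871^1*346903^( - 1) 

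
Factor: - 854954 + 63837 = -791117 = - 791117^1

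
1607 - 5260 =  - 3653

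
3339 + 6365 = 9704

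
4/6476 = 1/1619 = 0.00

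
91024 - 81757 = 9267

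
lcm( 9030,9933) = 99330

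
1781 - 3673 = -1892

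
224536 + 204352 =428888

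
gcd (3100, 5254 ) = 2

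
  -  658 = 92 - 750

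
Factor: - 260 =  - 2^2 * 5^1* 13^1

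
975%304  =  63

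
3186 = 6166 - 2980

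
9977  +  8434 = 18411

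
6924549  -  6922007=2542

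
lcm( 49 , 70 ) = 490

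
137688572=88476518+49212054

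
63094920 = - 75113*( - 840)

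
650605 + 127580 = 778185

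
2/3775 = 2/3775 = 0.00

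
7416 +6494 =13910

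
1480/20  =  74 = 74.00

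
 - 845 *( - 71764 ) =60640580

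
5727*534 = 3058218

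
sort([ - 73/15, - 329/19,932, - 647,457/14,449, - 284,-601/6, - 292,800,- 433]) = [-647, - 433 ,  -  292,-284, - 601/6, - 329/19, -73/15 , 457/14, 449, 800,932] 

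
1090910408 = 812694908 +278215500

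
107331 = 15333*7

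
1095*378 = 413910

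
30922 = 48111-17189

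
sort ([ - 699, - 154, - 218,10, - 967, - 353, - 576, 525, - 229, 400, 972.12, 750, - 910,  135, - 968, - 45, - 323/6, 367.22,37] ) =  [ - 968, - 967, - 910, - 699, - 576, - 353, - 229, - 218, - 154, - 323/6, - 45, 10, 37, 135,367.22, 400 , 525,750 , 972.12]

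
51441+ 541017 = 592458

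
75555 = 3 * 25185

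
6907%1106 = 271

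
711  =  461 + 250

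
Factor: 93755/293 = 5^1*17^1*293^( - 1)*1103^1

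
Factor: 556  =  2^2*139^1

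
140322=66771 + 73551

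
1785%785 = 215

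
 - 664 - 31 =  -  695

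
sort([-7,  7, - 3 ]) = [ - 7, - 3, 7 ] 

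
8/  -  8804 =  - 1 + 2199/2201 = -0.00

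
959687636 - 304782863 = 654904773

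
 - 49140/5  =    -  9828= - 9828.00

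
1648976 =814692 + 834284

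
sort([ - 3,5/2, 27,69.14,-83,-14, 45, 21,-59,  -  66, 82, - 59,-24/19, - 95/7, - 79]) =[-83,-79, - 66, - 59, - 59 , - 14, - 95/7,-3, - 24/19,5/2,21, 27,45,69.14,82 ]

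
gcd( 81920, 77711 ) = 1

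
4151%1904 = 343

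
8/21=8/21 = 0.38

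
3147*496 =1560912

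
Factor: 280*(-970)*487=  -132269200 = - 2^4*5^2 * 7^1 * 97^1*487^1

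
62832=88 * 714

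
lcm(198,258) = 8514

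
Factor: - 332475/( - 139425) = 31/13 = 13^( - 1 )*31^1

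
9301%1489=367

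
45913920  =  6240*7358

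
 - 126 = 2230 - 2356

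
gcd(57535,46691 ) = 1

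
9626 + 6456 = 16082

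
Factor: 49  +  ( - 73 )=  - 24=- 2^3*3^1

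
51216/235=51216/235   =  217.94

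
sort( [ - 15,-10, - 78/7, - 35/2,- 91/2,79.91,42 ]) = [ - 91/2, - 35/2, - 15, - 78/7, - 10,42,  79.91 ] 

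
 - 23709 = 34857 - 58566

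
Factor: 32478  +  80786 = 2^4*7079^1 = 113264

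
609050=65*9370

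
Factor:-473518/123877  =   - 646/169= - 2^1 * 13^( - 2)*17^1 * 19^1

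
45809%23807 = 22002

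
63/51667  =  9/7381= 0.00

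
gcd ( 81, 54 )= 27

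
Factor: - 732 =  - 2^2*3^1*61^1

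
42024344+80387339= 122411683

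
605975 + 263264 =869239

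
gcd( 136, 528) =8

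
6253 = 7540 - 1287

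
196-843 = -647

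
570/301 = 1 + 269/301 = 1.89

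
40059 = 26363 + 13696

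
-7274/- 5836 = 1  +  719/2918 =1.25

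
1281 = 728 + 553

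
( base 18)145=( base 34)BR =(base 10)401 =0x191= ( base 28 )e9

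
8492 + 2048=10540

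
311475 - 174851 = 136624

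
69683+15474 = 85157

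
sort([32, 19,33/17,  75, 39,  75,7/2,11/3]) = [ 33/17, 7/2, 11/3,19,32,39, 75,75] 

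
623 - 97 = 526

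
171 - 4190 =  - 4019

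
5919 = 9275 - 3356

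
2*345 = 690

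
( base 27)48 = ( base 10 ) 116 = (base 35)3B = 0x74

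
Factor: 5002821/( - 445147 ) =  - 3^2*37^(-1)*47^1*53^( - 1)*227^(-1)*11827^1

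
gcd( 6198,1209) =3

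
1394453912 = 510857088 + 883596824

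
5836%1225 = 936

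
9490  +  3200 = 12690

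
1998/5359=1998/5359=0.37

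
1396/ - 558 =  - 3 + 139/279 = - 2.50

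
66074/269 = 245+169/269=245.63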